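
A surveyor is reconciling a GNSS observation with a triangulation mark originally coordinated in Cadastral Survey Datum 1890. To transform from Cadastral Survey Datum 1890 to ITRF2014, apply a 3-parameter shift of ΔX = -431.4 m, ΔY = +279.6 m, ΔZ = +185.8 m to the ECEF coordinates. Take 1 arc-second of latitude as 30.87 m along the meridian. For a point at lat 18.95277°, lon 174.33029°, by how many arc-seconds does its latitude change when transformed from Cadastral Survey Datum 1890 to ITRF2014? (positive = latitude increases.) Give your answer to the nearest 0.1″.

Δφ = 0.9″

sin φ = 0.324789, cos φ = 0.945787, sin λ = 0.098794, cos λ = -0.995108.
North component: ΔN = −sin φ cos λ·ΔX − sin φ sin λ·ΔY + cos φ·ΔZ = −(0.324789)(-0.995108)(-431.4) − (0.324789)(0.098794)(279.6) + (0.945787)(185.8) = 27.33 m.
1° of latitude spans 3600 × 30.87 = 111132 m, so Δφ = 27.33 / 111132 × 3600 = 0.885″.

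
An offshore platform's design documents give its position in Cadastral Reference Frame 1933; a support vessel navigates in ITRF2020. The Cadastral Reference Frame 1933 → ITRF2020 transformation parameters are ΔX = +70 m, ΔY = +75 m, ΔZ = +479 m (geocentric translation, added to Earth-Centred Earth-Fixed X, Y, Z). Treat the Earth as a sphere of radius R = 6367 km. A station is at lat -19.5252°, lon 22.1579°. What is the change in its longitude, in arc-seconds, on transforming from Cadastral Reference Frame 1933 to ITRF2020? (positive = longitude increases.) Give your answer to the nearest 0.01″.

sin φ = -0.334221, cos φ = 0.942495, sin λ = 0.377160, cos λ = 0.926148.
East component: ΔE = −sin λ·ΔX + cos λ·ΔY = −(0.377160)(70) + (0.926148)(75) = 43.06 m.
1° of latitude spans πR/180 = 111125 m; at latitude φ, 1° of longitude spans that × cos φ = 104734.8 m, so Δλ = 43.06 / 104734.8 × 3600 = 1.480″.

Δλ = 1.48″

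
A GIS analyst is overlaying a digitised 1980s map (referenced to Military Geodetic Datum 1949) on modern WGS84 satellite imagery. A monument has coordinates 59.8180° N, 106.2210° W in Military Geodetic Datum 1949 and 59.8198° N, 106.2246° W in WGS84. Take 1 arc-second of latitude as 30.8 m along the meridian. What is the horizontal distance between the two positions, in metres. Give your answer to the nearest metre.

Δφ = 59.8198° − 59.8180° = +0.0018°; Δλ = -106.2246° − -106.2210° = -0.0036°.
1° of latitude = 3600 × 30.80 = 110880 m.
ΔN = Δφ × 110880 = 199.6 m; ΔE = Δλ × 110880 × cos(59.8180°) = -0.0036 × 110880 × 0.502748 = -200.7 m.
Distance = √(ΔE² + ΔN²) = √((-200.7)² + 199.6²) = 283.0 m.

283 m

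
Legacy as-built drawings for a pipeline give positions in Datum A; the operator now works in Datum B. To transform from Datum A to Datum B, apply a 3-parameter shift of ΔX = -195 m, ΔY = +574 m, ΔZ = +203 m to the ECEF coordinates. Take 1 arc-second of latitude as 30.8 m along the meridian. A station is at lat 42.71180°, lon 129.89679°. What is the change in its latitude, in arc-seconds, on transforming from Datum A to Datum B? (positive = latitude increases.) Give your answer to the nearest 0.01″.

Δφ = -7.61″

sin φ = 0.678311, cos φ = 0.734775, sin λ = 0.767201, cos λ = -0.641407.
North component: ΔN = −sin φ cos λ·ΔX − sin φ sin λ·ΔY + cos φ·ΔZ = −(0.678311)(-0.641407)(-195) − (0.678311)(0.767201)(574) + (0.734775)(203) = -234.39 m.
1° of latitude spans 3600 × 30.80 = 110880 m, so Δφ = -234.39 / 110880 × 3600 = -7.610″.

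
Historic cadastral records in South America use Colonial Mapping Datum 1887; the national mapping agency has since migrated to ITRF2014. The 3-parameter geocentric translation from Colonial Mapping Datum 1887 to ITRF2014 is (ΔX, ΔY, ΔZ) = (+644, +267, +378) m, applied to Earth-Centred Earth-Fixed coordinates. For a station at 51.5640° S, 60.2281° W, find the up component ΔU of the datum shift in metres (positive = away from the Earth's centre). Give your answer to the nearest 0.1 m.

ΔU = -241.4 m

The local up (radial) axis is (cos φ cos λ, cos φ sin λ, sin φ), giving ΔU = 198.786 − 144.070 − 296.089 = -241.37 m.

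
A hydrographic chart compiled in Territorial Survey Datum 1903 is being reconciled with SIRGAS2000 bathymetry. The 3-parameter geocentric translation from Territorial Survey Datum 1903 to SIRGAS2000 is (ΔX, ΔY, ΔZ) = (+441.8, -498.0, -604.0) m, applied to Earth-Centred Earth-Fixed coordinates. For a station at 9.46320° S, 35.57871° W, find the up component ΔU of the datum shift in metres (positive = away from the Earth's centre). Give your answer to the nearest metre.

ΔU = 740 m

The local up (radial) axis is (cos φ cos λ, cos φ sin λ, sin φ), giving ΔU = 354.434 + 285.804 + 99.306 = 739.54 m.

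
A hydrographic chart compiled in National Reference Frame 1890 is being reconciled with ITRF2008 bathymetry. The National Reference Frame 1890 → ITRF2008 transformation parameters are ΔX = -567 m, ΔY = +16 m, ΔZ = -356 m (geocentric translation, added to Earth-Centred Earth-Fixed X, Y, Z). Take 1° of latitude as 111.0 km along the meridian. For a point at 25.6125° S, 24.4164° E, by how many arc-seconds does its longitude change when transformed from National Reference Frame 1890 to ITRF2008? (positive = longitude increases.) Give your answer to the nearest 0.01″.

Δλ = 8.95″

sin φ = -0.432282, cos φ = 0.901738, sin λ = 0.413365, cos λ = 0.910565.
East component: ΔE = −sin λ·ΔX + cos λ·ΔY = −(0.413365)(-567) + (0.910565)(16) = 248.95 m.
1° of latitude spans 111000 m; at latitude φ, 1° of longitude spans that × cos φ = 100092.9 m, so Δλ = 248.95 / 100092.9 × 3600 = 8.954″.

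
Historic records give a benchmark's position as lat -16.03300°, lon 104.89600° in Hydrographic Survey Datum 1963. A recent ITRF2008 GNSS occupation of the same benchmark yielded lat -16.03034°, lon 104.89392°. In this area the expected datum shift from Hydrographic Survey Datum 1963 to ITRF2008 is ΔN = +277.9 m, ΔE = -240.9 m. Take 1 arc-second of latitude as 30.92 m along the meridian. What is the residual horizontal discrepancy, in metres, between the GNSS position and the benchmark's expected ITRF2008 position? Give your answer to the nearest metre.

Observed coordinate differences: Δφ = +0.00266°, Δλ = -0.00208°.
Converting to metres (1° lat = 111312 m, cos φ = 0.961103): observed ΔN = 296.1 m, observed ΔE = -222.5 m.
Subtracting the expected shift leaves a residual of 296.1 − (277.9) = 18.2 m north and -222.5 − (-240.9) = 18.4 m east.
Residual distance = √(18.2² + 18.4²) = 25.9 m.

26 m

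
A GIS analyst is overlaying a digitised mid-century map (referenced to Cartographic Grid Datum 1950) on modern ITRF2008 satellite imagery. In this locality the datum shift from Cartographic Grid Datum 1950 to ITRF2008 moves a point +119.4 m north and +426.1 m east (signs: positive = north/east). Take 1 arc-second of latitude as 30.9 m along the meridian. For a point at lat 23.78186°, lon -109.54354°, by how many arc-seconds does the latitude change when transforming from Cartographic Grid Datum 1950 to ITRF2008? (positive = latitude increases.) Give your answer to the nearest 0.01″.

1″ of latitude = 30.90 m, so Δφ = 119.4 / 30.90 = 3.864″.

Δφ = 3.86″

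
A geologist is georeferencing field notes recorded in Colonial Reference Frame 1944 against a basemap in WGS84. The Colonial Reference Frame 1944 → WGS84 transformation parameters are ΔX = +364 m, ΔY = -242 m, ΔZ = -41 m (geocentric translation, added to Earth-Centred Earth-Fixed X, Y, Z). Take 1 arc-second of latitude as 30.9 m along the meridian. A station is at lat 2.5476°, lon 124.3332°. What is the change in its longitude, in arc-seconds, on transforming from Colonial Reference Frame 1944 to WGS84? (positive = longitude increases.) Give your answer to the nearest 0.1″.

sin φ = 0.044449, cos φ = 0.999012, sin λ = 0.825772, cos λ = -0.564005.
East component: ΔE = −sin λ·ΔX + cos λ·ΔY = −(0.825772)(364) + (-0.564005)(-242) = -164.09 m.
1° of latitude spans 3600 × 30.90 = 111240 m; at latitude φ, 1° of longitude spans that × cos φ = 111130.1 m, so Δλ = -164.09 / 111130.1 × 3600 = -5.316″.

Δλ = -5.3″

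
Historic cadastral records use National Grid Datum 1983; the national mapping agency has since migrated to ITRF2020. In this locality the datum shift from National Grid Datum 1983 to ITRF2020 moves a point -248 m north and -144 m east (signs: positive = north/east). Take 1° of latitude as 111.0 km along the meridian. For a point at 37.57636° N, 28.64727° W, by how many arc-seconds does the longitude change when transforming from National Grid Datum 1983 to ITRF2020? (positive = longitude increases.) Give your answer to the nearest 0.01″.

At latitude 37.57636°, cos φ = 0.792541.
1° of longitude at this latitude = 111.0 × cos φ = 87.97 km, so Δλ = -144.0 / 87972.1 = -0.0016369° = -5.893″.

Δλ = -5.89″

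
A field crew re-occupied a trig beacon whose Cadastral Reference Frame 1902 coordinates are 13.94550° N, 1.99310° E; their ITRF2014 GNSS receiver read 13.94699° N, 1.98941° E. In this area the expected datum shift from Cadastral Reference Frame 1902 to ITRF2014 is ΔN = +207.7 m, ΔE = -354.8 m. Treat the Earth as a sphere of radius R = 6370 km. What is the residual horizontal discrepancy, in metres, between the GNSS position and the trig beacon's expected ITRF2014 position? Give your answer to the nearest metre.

60 m

Observed coordinate differences: Δφ = +0.00149°, Δλ = -0.00369°.
Converting to metres (1° lat = 111177 m, cos φ = 0.970525): observed ΔN = 165.7 m, observed ΔE = -398.2 m.
Subtracting the expected shift leaves a residual of 165.7 − (207.7) = -42.0 m north and -398.2 − (-354.8) = -43.4 m east.
Residual distance = √((-42.0)² + (-43.4)²) = 60.4 m.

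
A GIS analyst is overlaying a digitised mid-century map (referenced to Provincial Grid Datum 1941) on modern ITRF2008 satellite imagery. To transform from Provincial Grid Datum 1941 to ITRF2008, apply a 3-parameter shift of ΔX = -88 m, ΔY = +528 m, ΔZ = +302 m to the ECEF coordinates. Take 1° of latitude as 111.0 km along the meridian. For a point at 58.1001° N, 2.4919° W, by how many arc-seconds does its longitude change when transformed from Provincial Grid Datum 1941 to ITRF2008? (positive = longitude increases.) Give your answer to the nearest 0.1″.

sin φ = 0.848973, cos φ = 0.528437, sin λ = -0.043478, cos λ = 0.999054.
East component: ΔE = −sin λ·ΔX + cos λ·ΔY = −(-0.043478)(-88) + (0.999054)(528) = 523.67 m.
1° of latitude spans 111000 m; at latitude φ, 1° of longitude spans that × cos φ = 58656.5 m, so Δλ = 523.67 / 58656.5 × 3600 = 32.140″.

Δλ = 32.1″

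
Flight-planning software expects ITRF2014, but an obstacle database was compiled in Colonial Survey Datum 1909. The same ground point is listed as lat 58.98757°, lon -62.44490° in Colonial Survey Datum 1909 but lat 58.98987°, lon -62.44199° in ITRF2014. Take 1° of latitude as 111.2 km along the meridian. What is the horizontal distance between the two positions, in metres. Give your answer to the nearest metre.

Δφ = 58.98987° − 58.98757° = +0.00230°; Δλ = -62.44199° − -62.44490° = +0.00291°.
ΔN = Δφ × 111200 = 255.8 m; ΔE = Δλ × 111200 × cos(58.98757°) = +0.00291 × 111200 × 0.515224 = 166.7 m.
Distance = √(ΔE² + ΔN²) = √(166.7² + 255.8²) = 305.3 m.

305 m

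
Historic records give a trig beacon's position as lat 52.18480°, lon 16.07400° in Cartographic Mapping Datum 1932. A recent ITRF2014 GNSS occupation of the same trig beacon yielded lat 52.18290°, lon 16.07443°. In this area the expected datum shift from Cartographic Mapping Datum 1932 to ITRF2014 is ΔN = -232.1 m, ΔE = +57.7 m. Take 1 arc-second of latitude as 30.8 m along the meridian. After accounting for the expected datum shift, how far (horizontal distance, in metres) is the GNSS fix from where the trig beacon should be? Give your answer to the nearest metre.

Observed coordinate differences: Δφ = -0.00190°, Δλ = +0.00043°.
Converting to metres (1° lat = 110880 m, cos φ = 0.613117): observed ΔN = -210.7 m, observed ΔE = 29.2 m.
Subtracting the expected shift leaves a residual of -210.7 − (-232.1) = 21.4 m north and 29.2 − (57.7) = -28.5 m east.
Residual distance = √(21.4² + (-28.5)²) = 35.6 m.

36 m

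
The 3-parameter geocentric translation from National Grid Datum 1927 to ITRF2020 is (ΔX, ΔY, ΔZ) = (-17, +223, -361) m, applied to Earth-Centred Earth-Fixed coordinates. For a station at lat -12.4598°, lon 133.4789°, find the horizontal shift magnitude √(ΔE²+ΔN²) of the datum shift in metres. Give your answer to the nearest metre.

At φ = -12.4598°, λ = 133.4789°: sin φ = -0.215755, cos φ = 0.976448, sin λ = 0.725628, cos λ = -0.688087.
ΔE = −sin λ·ΔX + cos λ·ΔY = −(0.725628)·(-17) + (-0.688087)·(223) = -141.11 m.
ΔN = −sin φ cos λ·ΔX − sin φ sin λ·ΔY + cos φ·ΔZ = −(-0.215755)(-0.688087)(-17) − (-0.215755)(0.725628)(223) + (0.976448)(-361) = -315.06 m.
Horizontal magnitude = √(ΔE² + ΔN²) = √((-141.11)² + (-315.06)²) = 345.22 m.

345 m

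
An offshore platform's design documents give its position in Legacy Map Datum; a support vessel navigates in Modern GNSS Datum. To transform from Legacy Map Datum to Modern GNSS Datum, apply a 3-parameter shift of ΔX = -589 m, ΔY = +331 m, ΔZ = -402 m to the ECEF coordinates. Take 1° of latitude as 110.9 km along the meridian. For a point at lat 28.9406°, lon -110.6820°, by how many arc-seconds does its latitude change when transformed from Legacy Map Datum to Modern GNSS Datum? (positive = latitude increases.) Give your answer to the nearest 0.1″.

sin φ = 0.483903, cos φ = 0.875122, sin λ = -0.935555, cos λ = -0.353181.
North component: ΔN = −sin φ cos λ·ΔX − sin φ sin λ·ΔY + cos φ·ΔZ = −(0.483903)(-0.353181)(-589) − (0.483903)(-0.935555)(331) + (0.875122)(-402) = -302.61 m.
1° of latitude spans 110900 m, so Δφ = -302.61 / 110900 × 3600 = -9.823″.

Δφ = -9.8″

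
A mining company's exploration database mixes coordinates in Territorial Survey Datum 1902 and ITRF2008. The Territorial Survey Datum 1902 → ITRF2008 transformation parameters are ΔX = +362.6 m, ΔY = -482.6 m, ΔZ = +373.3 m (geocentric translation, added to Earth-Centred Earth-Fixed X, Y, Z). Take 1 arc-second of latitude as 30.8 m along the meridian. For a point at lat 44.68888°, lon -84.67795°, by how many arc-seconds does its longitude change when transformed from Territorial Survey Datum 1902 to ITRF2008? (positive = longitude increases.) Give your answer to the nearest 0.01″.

sin φ = 0.703257, cos φ = 0.710936, sin λ = -0.995689, cos λ = 0.092754.
East component: ΔE = −sin λ·ΔX + cos λ·ΔY = −(-0.995689)(362.6) + (0.092754)(-482.6) = 316.27 m.
1° of latitude spans 3600 × 30.80 = 110880 m; at latitude φ, 1° of longitude spans that × cos φ = 78828.6 m, so Δλ = 316.27 / 78828.6 × 3600 = 14.444″.

Δλ = 14.44″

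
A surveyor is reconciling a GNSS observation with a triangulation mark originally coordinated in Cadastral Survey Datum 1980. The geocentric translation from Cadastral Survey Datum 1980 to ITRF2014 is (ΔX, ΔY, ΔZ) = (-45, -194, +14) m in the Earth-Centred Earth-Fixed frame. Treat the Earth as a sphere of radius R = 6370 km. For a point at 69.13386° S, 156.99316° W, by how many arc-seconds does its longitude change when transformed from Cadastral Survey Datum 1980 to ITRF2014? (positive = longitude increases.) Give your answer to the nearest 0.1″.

Δλ = 14.6″

sin φ = -0.934415, cos φ = 0.356186, sin λ = -0.390841, cos λ = -0.920458.
East component: ΔE = −sin λ·ΔX + cos λ·ΔY = −(-0.390841)(-45) + (-0.920458)(-194) = 160.98 m.
1° of latitude spans πR/180 = 111177 m; at latitude φ, 1° of longitude spans that × cos φ = 39599.8 m, so Δλ = 160.98 / 39599.8 × 3600 = 14.635″.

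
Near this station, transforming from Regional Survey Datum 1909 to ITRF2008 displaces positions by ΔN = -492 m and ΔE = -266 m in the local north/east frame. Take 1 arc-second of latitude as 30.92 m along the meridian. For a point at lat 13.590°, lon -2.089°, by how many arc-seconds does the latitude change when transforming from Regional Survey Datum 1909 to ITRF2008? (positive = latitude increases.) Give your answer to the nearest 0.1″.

1″ of latitude = 30.92 m, so Δφ = -492.0 / 30.92 = -15.912″.

Δφ = -15.9″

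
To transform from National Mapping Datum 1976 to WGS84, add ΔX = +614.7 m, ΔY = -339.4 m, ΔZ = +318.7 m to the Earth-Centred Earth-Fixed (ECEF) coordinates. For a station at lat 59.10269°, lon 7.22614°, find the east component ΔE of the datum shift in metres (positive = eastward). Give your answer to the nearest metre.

The local east axis at (φ, λ) is (−sin λ, cos λ, 0), so ΔE = −sin(7.22614°)·614.7 + cos(7.22614°)·(-339.4) = -414.02 m.

ΔE = -414 m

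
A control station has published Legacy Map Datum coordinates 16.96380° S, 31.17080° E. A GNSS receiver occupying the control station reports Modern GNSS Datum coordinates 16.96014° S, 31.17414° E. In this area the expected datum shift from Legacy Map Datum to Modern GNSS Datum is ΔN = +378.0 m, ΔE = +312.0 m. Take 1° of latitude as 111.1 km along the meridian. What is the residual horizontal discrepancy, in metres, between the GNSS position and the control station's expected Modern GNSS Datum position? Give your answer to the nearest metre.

52 m

Observed coordinate differences: Δφ = +0.00366°, Δλ = +0.00334°.
Converting to metres (1° lat = 111100 m, cos φ = 0.956489): observed ΔN = 406.6 m, observed ΔE = 354.9 m.
Subtracting the expected shift leaves a residual of 406.6 − (378.0) = 28.6 m north and 354.9 − (312.0) = 42.9 m east.
Residual distance = √(28.6² + 42.9²) = 51.6 m.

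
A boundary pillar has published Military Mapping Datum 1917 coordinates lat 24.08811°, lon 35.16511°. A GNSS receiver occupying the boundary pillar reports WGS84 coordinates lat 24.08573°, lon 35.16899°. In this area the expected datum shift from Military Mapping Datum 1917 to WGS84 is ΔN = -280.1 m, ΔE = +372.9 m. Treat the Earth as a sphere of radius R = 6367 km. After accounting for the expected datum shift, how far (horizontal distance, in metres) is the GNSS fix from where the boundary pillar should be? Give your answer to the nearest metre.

26 m

Observed coordinate differences: Δφ = -0.00238°, Δλ = +0.00388°.
Converting to metres (1° lat = 111125 m, cos φ = 0.912919): observed ΔN = -264.5 m, observed ΔE = 393.6 m.
Subtracting the expected shift leaves a residual of -264.5 − (-280.1) = 15.6 m north and 393.6 − (372.9) = 20.7 m east.
Residual distance = √(15.6² + 20.7²) = 25.9 m.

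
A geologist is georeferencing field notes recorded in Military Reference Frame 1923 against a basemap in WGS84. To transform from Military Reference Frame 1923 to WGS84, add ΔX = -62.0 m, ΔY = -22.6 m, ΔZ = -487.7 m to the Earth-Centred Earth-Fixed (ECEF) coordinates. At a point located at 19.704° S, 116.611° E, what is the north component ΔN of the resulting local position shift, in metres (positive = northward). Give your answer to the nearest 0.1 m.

The local north axis is (−sin φ cos λ, −sin φ sin λ, cos φ), giving ΔN = 9.364 − 6.813 − 459.144 = -456.59 m.

ΔN = -456.6 m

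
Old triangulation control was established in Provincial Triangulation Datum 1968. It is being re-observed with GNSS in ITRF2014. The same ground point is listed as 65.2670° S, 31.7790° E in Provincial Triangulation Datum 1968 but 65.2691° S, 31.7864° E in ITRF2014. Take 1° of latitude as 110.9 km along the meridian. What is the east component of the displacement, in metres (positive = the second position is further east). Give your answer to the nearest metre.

ΔE = 343 m

Δφ = -65.2691° − -65.2670° = -0.0021°; Δλ = 31.7864° − 31.7790° = +0.0074°.
ΔN = Δφ × 110900 = -232.9 m; ΔE = Δλ × 110900 × cos(-65.2670°) = +0.0074 × 110900 × 0.418390 = 343.4 m.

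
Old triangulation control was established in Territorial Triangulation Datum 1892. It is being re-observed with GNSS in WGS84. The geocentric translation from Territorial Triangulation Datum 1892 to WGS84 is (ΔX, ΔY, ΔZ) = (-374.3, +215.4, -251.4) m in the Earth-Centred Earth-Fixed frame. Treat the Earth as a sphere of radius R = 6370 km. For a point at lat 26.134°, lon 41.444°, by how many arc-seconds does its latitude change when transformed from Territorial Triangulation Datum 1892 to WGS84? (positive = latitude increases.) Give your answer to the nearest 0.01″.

Δφ = -5.34″

sin φ = 0.440472, cos φ = 0.897766, sin λ = 0.661888, cos λ = 0.749603.
North component: ΔN = −sin φ cos λ·ΔX − sin φ sin λ·ΔY + cos φ·ΔZ = −(0.440472)(0.749603)(-374.3) − (0.440472)(0.661888)(215.4) + (0.897766)(-251.4) = -164.91 m.
1° of latitude spans πR/180 = 111177 m, so Δφ = -164.91 / 111177 × 3600 = -5.340″.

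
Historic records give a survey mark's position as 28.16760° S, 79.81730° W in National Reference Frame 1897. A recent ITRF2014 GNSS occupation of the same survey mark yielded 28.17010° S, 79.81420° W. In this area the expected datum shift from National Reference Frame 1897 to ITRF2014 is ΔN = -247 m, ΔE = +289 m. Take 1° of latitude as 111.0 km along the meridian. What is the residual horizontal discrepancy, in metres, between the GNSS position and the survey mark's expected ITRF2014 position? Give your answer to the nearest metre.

Observed coordinate differences: Δφ = -0.00250°, Δλ = +0.00310°.
Converting to metres (1° lat = 111000 m, cos φ = 0.881571): observed ΔN = -277.5 m, observed ΔE = 303.3 m.
Subtracting the expected shift leaves a residual of -277.5 − (-247) = -30.5 m north and 303.3 − (289) = 14.3 m east.
Residual distance = √((-30.5)² + 14.3²) = 33.7 m.

34 m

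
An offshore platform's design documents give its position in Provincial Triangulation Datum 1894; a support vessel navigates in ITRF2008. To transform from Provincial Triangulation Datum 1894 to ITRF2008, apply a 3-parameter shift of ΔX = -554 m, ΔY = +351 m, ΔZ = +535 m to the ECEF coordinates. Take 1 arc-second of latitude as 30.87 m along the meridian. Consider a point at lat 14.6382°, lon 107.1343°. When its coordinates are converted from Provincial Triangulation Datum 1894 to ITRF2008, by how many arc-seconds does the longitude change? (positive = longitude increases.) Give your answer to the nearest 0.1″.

Δλ = 14.3″

sin φ = 0.252714, cos φ = 0.967541, sin λ = 0.955617, cos λ = -0.294612.
East component: ΔE = −sin λ·ΔX + cos λ·ΔY = −(0.955617)(-554) + (-0.294612)(351) = 426.00 m.
1° of latitude spans 3600 × 30.87 = 111132 m; at latitude φ, 1° of longitude spans that × cos φ = 107524.8 m, so Δλ = 426.00 / 107524.8 × 3600 = 14.263″.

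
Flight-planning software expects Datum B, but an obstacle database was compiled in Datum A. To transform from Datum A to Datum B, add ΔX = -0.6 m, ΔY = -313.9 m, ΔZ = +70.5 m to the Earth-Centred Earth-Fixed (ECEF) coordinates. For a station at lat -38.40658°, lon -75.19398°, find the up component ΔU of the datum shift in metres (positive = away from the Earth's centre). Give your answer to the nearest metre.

At φ = -38.40658°, λ = -75.19398°: sin φ = -0.621238, cos φ = 0.783622, sin λ = -0.966797, cos λ = 0.255547.
ΔU = cos φ cos λ·ΔX + cos φ sin λ·ΔY + sin φ·ΔZ = (0.783622)(0.255547)(-0.6) + (0.783622)(-0.966797)(-313.9) + (-0.621238)(70.5) = 193.89 m.

ΔU = 194 m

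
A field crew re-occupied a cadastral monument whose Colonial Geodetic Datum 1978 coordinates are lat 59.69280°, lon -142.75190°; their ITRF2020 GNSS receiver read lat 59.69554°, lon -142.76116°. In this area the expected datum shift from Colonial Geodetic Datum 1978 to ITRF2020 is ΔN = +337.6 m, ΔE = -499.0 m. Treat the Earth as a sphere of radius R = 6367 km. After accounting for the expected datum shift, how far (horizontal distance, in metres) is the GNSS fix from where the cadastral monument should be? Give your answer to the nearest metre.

Observed coordinate differences: Δφ = +0.00274°, Δλ = -0.00926°.
Converting to metres (1° lat = 111125 m, cos φ = 0.504636): observed ΔN = 304.5 m, observed ΔE = -519.3 m.
Subtracting the expected shift leaves a residual of 304.5 − (337.6) = -33.1 m north and -519.3 − (-499.0) = -20.3 m east.
Residual distance = √((-33.1)² + (-20.3)²) = 38.8 m.

39 m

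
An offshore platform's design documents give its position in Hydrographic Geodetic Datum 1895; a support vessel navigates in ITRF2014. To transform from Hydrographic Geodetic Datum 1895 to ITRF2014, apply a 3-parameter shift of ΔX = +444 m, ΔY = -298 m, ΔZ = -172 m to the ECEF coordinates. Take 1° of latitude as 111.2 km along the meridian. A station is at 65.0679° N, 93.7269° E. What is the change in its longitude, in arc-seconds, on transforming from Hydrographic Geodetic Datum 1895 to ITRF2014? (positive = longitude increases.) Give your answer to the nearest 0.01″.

sin φ = 0.906808, cos φ = 0.421544, sin λ = 0.997885, cos λ = -0.065001.
East component: ΔE = −sin λ·ΔX + cos λ·ΔY = −(0.997885)(444) + (-0.065001)(-298) = -423.69 m.
1° of latitude spans 111200 m; at latitude φ, 1° of longitude spans that × cos φ = 46875.7 m, so Δλ = -423.69 / 46875.7 × 3600 = -32.539″.

Δλ = -32.54″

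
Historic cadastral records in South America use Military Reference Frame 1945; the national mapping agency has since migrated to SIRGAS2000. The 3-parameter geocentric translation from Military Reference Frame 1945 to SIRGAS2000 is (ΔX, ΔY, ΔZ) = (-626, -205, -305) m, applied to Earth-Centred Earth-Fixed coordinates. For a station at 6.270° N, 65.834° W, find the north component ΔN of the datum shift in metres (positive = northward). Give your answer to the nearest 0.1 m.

ΔN = -295.6 m

At φ = 6.270°, λ = -65.834°: sin φ = 0.109214, cos φ = 0.994018, sin λ = -0.912363, cos λ = 0.409382.
ΔN = −sin φ cos λ·ΔX − sin φ sin λ·ΔY + cos φ·ΔZ = −(0.109214)(0.409382)(-626) − (0.109214)(-0.912363)(-205) + (0.994018)(-305) = -295.61 m.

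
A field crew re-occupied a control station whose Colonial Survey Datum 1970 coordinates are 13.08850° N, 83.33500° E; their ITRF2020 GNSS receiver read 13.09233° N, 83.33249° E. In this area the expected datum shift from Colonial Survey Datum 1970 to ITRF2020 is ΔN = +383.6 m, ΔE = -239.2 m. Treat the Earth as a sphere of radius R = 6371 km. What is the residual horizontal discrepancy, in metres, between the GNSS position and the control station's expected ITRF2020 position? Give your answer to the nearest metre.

Observed coordinate differences: Δφ = +0.00383°, Δλ = -0.00251°.
Converting to metres (1° lat = 111195 m, cos φ = 0.974021): observed ΔN = 425.9 m, observed ΔE = -271.8 m.
Subtracting the expected shift leaves a residual of 425.9 − (383.6) = 42.3 m north and -271.8 − (-239.2) = -32.6 m east.
Residual distance = √(42.3² + (-32.6)²) = 53.4 m.

53 m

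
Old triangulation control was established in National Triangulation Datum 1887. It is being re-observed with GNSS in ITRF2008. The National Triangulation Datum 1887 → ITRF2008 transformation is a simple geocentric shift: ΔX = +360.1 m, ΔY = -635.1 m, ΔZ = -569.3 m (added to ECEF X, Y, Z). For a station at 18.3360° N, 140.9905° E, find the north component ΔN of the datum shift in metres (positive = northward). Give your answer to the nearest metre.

At φ = 18.3360°, λ = 140.9905°: sin φ = 0.314589, cos φ = 0.949228, sin λ = 0.629449, cos λ = -0.777042.
ΔN = −sin φ cos λ·ΔX − sin φ sin λ·ΔY + cos φ·ΔZ = −(0.314589)(-0.777042)(360.1) − (0.314589)(0.629449)(-635.1) + (0.949228)(-569.3) = -326.61 m.

ΔN = -327 m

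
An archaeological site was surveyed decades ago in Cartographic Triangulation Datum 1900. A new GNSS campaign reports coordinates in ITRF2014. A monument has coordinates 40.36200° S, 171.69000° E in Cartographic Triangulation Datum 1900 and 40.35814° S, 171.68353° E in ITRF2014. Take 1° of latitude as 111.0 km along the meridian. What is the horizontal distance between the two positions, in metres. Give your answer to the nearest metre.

695 m

Δφ = -40.35814° − -40.36200° = +0.00386°; Δλ = 171.68353° − 171.69000° = -0.00647°.
ΔN = Δφ × 111000 = 428.5 m; ΔE = Δλ × 111000 × cos(-40.36200°) = -0.00647 × 111000 × 0.761968 = -547.2 m.
Distance = √(ΔE² + ΔN²) = √((-547.2)² + 428.5²) = 695.0 m.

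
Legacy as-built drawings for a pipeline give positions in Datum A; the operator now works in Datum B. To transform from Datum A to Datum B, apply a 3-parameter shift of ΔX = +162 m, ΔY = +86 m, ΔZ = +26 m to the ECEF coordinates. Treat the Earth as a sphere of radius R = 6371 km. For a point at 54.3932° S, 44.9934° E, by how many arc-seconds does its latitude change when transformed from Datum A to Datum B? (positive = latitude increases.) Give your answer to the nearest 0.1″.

Δφ = 5.1″

sin φ = -0.813032, cos φ = 0.582219, sin λ = 0.707025, cos λ = 0.707188.
North component: ΔN = −sin φ cos λ·ΔX − sin φ sin λ·ΔY + cos φ·ΔZ = −(-0.813032)(0.707188)(162) − (-0.813032)(0.707025)(86) + (0.582219)(26) = 157.72 m.
1° of latitude spans πR/180 = 111195 m, so Δφ = 157.72 / 111195 × 3600 = 5.106″.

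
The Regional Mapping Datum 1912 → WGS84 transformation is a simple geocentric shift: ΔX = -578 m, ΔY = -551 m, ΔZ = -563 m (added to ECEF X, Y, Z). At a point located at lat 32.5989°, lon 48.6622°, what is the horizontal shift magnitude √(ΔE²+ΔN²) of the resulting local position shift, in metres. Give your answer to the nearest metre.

At φ = 32.5989°, λ = 48.6622°: sin φ = 0.538755, cos φ = 0.842463, sin λ = 0.750829, cos λ = 0.660497.
ΔE = −sin λ·ΔX + cos λ·ΔY = −(0.750829)·(-578) + (0.660497)·(-551) = 70.04 m.
ΔN = −sin φ cos λ·ΔX − sin φ sin λ·ΔY + cos φ·ΔZ = −(0.538755)(0.660497)(-578) − (0.538755)(0.750829)(-551) + (0.842463)(-563) = -45.74 m.
Horizontal magnitude = √(ΔE² + ΔN²) = √(70.04² + (-45.74)²) = 83.66 m.

84 m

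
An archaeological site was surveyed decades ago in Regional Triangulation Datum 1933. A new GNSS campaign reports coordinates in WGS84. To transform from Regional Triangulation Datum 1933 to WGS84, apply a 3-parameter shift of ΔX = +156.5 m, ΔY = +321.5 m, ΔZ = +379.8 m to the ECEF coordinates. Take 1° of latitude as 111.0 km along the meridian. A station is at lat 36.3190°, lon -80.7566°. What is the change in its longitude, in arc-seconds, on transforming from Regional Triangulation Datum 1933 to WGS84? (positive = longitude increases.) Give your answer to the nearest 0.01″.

Δλ = 8.30″

sin φ = 0.592280, cos φ = 0.805732, sin λ = -0.987015, cos λ = 0.160629.
East component: ΔE = −sin λ·ΔX + cos λ·ΔY = −(-0.987015)(156.5) + (0.160629)(321.5) = 206.11 m.
1° of latitude spans 111000 m; at latitude φ, 1° of longitude spans that × cos φ = 89436.2 m, so Δλ = 206.11 / 89436.2 × 3600 = 8.296″.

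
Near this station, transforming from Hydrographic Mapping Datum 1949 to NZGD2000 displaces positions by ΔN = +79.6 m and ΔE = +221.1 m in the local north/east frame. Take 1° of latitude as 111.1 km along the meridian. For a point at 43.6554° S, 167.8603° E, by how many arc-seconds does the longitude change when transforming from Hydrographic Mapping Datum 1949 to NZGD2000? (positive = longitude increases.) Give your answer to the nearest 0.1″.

At latitude -43.6554°, cos φ = 0.723505.
1° of longitude at this latitude = 111.1 × cos φ = 80.38 km, so Δλ = 221.1 / 80381.4 = 0.0027506° = 9.902″.

Δλ = 9.9″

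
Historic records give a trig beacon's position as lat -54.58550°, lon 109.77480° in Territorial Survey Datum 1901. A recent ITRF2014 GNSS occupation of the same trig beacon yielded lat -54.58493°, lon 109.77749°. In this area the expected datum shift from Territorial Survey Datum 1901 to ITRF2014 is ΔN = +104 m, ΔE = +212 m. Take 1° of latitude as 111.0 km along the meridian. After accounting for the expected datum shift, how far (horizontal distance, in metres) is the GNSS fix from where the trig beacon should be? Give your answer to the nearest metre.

56 m

Observed coordinate differences: Δφ = +0.00057°, Δλ = +0.00269°.
Converting to metres (1° lat = 111000 m, cos φ = 0.579487): observed ΔN = 63.3 m, observed ΔE = 173.0 m.
Subtracting the expected shift leaves a residual of 63.3 − (104) = -40.7 m north and 173.0 − (212) = -39.0 m east.
Residual distance = √((-40.7)² + (-39.0)²) = 56.4 m.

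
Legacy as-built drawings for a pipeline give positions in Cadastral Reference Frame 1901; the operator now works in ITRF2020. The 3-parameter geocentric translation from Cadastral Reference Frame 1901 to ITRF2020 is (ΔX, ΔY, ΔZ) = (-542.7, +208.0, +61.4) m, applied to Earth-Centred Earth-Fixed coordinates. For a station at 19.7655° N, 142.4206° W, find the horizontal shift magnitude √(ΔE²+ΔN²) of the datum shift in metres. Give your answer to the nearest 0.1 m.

The local east axis at (φ, λ) is (−sin λ, cos λ, 0), so ΔE = −sin(-142.4206°)·(-542.7) + cos(-142.4206°)·208.0 = -495.81 m.
The local north axis is (−sin φ cos λ, −sin φ sin λ, cos φ), giving ΔN = -145.446 + 42.897 + 57.783 = -44.77 m.
Horizontal magnitude = √(ΔE² + ΔN²) = √((-495.81)² + (-44.77)²) = 497.83 m.

497.8 m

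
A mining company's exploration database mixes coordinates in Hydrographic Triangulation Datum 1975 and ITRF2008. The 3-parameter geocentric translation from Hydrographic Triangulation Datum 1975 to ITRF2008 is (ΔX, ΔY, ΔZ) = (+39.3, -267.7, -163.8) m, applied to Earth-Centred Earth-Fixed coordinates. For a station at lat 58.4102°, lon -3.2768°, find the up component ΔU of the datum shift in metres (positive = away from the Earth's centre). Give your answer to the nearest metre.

The local up (radial) axis is (cos φ cos λ, cos φ sin λ, sin φ), giving ΔU = 20.553 + 8.016 − 139.528 = -110.96 m.

ΔU = -111 m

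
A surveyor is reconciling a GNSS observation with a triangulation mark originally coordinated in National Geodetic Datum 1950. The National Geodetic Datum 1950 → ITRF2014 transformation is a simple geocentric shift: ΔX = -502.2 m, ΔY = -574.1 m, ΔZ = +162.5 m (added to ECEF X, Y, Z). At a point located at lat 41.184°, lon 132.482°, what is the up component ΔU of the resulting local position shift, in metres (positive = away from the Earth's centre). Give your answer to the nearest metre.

ΔU = 44 m

The local up (radial) axis is (cos φ cos λ, cos φ sin λ, sin φ), giving ΔU = 255.255 − 318.645 + 107.003 = 43.61 m.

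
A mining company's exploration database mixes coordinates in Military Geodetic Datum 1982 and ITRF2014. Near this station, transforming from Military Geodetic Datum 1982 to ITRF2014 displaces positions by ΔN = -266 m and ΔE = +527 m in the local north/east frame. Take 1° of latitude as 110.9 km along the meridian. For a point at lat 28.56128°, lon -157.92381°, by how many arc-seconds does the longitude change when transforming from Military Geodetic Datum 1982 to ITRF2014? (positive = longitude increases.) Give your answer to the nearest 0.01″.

At latitude 28.56128°, cos φ = 0.878306.
1° of longitude at this latitude = 110.9 × cos φ = 97.40 km, so Δλ = 527.0 / 97404.2 = 0.0054104° = 19.478″.

Δλ = 19.48″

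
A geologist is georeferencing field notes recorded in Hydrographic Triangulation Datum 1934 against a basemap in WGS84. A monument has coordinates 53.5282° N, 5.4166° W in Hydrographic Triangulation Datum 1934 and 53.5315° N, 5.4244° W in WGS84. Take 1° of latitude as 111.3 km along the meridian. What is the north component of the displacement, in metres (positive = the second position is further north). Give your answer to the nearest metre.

ΔN = 367 m

Δφ = 53.5315° − 53.5282° = +0.0033°; Δλ = -5.4244° − -5.4166° = -0.0078°.
ΔN = Δφ × 111300 = 367.3 m; ΔE = Δλ × 111300 × cos(53.5282°) = -0.0078 × 111300 × 0.594427 = -516.0 m.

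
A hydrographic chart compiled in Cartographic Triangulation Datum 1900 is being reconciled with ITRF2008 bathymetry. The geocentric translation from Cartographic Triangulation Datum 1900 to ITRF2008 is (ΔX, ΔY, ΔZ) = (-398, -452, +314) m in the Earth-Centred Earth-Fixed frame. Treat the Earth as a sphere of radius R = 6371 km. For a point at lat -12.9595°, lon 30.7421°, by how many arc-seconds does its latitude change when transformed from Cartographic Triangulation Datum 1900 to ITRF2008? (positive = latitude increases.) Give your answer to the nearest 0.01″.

sin φ = -0.224262, cos φ = 0.974529, sin λ = 0.511175, cos λ = 0.859477.
North component: ΔN = −sin φ cos λ·ΔX − sin φ sin λ·ΔY + cos φ·ΔZ = −(-0.224262)(0.859477)(-398) − (-0.224262)(0.511175)(-452) + (0.974529)(314) = 177.47 m.
1° of latitude spans πR/180 = 111195 m, so Δφ = 177.47 / 111195 × 3600 = 5.746″.

Δφ = 5.75″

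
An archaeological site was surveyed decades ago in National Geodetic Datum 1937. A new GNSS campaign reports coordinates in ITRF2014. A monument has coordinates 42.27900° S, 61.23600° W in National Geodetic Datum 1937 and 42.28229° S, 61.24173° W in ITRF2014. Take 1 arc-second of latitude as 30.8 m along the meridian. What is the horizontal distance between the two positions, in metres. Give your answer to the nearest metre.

595 m

Δφ = -42.28229° − -42.27900° = -0.00329°; Δλ = -61.24173° − -61.23600° = -0.00573°.
1° of latitude = 3600 × 30.80 = 110880 m.
ΔN = Δφ × 110880 = -364.8 m; ΔE = Δλ × 110880 × cos(-42.27900°) = -0.00573 × 110880 × 0.739878 = -470.1 m.
Distance = √(ΔE² + ΔN²) = √((-470.1)² + (-364.8)²) = 595.0 m.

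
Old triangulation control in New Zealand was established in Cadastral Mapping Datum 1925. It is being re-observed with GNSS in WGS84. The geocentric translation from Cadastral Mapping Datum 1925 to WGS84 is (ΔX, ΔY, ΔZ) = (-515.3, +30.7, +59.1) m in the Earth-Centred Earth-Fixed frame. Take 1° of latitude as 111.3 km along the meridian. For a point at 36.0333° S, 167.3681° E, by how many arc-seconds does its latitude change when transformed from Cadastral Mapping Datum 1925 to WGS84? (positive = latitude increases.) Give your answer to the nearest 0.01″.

Δφ = 11.24″

sin φ = -0.588255, cos φ = 0.808675, sin λ = 0.218687, cos λ = -0.975795.
North component: ΔN = −sin φ cos λ·ΔX − sin φ sin λ·ΔY + cos φ·ΔZ = −(-0.588255)(-0.975795)(-515.3) − (-0.588255)(0.218687)(30.7) + (0.808675)(59.1) = 347.53 m.
1° of latitude spans 111300 m, so Δφ = 347.53 / 111300 × 3600 = 11.241″.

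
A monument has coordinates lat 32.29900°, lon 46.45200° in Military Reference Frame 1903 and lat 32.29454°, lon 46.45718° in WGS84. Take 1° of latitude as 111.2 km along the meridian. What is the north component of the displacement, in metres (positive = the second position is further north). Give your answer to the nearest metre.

Δφ = 32.29454° − 32.29900° = -0.00446°; Δλ = 46.45718° − 46.45200° = +0.00518°.
ΔN = Δφ × 111200 = -496.0 m; ΔE = Δλ × 111200 × cos(32.29900°) = +0.00518 × 111200 × 0.845271 = 486.9 m.

ΔN = -496 m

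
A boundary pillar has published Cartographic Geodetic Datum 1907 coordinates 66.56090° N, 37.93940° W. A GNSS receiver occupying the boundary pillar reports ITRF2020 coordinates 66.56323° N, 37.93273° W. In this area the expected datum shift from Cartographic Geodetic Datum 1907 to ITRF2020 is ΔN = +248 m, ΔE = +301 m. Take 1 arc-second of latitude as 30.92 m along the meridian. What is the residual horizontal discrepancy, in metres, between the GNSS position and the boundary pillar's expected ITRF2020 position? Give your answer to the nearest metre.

Observed coordinate differences: Δφ = +0.00233°, Δλ = +0.00667°.
Converting to metres (1° lat = 111312 m, cos φ = 0.397774): observed ΔN = 259.4 m, observed ΔE = 295.3 m.
Subtracting the expected shift leaves a residual of 259.4 − (248) = 11.4 m north and 295.3 − (301) = -5.7 m east.
Residual distance = √(11.4² + (-5.7)²) = 12.7 m.

13 m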